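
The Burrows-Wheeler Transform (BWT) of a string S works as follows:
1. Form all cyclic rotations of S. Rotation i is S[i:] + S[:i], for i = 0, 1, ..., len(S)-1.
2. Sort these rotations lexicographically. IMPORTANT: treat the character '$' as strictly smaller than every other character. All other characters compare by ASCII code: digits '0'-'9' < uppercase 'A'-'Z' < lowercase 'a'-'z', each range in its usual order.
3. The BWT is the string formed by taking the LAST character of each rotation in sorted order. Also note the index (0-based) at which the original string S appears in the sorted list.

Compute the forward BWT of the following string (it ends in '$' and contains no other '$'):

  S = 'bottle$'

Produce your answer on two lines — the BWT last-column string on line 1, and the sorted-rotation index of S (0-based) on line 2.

Answer: e$ltbto
1

Derivation:
All 7 rotations (rotation i = S[i:]+S[:i]):
  rot[0] = bottle$
  rot[1] = ottle$b
  rot[2] = ttle$bo
  rot[3] = tle$bot
  rot[4] = le$bott
  rot[5] = e$bottl
  rot[6] = $bottle
Sorted (with $ < everything):
  sorted[0] = $bottle  (last char: 'e')
  sorted[1] = bottle$  (last char: '$')
  sorted[2] = e$bottl  (last char: 'l')
  sorted[3] = le$bott  (last char: 't')
  sorted[4] = ottle$b  (last char: 'b')
  sorted[5] = tle$bot  (last char: 't')
  sorted[6] = ttle$bo  (last char: 'o')
Last column: e$ltbto
Original string S is at sorted index 1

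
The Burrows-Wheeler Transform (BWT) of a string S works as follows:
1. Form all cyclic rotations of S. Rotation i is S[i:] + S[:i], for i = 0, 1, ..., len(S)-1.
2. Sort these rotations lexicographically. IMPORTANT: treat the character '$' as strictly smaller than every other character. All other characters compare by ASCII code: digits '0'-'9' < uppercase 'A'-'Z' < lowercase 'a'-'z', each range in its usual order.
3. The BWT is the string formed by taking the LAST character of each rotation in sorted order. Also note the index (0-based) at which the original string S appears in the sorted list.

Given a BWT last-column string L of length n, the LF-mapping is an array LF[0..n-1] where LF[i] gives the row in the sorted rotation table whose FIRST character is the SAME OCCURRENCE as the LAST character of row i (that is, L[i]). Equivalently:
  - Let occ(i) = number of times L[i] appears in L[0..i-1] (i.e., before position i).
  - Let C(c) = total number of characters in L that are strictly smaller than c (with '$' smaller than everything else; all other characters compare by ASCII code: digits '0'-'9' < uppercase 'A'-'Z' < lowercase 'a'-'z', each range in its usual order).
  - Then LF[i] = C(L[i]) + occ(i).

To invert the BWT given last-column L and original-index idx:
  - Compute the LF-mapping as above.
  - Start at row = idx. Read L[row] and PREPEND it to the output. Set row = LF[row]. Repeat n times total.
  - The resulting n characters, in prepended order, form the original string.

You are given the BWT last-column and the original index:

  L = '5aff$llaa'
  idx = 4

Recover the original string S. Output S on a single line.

Answer: alfalfa5$

Derivation:
LF mapping: 1 2 5 6 0 7 8 3 4
Walk LF starting at row 4, prepending L[row]:
  step 1: row=4, L[4]='$', prepend. Next row=LF[4]=0
  step 2: row=0, L[0]='5', prepend. Next row=LF[0]=1
  step 3: row=1, L[1]='a', prepend. Next row=LF[1]=2
  step 4: row=2, L[2]='f', prepend. Next row=LF[2]=5
  step 5: row=5, L[5]='l', prepend. Next row=LF[5]=7
  step 6: row=7, L[7]='a', prepend. Next row=LF[7]=3
  step 7: row=3, L[3]='f', prepend. Next row=LF[3]=6
  step 8: row=6, L[6]='l', prepend. Next row=LF[6]=8
  step 9: row=8, L[8]='a', prepend. Next row=LF[8]=4
Reversed output: alfalfa5$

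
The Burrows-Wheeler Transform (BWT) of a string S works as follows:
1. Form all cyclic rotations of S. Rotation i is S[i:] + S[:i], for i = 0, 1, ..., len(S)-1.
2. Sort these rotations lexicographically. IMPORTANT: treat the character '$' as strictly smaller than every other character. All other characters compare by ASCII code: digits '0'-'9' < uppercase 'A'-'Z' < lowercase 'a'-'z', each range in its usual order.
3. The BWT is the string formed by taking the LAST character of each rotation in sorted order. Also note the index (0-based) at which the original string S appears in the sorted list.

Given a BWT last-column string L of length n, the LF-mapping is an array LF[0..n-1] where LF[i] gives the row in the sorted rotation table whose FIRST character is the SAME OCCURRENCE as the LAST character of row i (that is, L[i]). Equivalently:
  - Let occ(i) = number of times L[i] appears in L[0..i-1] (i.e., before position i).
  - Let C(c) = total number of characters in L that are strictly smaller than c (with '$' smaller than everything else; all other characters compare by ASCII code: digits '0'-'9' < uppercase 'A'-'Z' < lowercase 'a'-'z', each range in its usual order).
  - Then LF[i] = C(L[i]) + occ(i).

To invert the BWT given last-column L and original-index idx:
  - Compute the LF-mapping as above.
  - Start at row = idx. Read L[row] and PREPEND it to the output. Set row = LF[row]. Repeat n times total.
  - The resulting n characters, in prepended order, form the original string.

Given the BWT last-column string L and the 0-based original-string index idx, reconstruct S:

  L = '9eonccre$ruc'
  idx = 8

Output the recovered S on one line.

LF mapping: 1 5 8 7 2 3 9 6 0 10 11 4
Walk LF starting at row 8, prepending L[row]:
  step 1: row=8, L[8]='$', prepend. Next row=LF[8]=0
  step 2: row=0, L[0]='9', prepend. Next row=LF[0]=1
  step 3: row=1, L[1]='e', prepend. Next row=LF[1]=5
  step 4: row=5, L[5]='c', prepend. Next row=LF[5]=3
  step 5: row=3, L[3]='n', prepend. Next row=LF[3]=7
  step 6: row=7, L[7]='e', prepend. Next row=LF[7]=6
  step 7: row=6, L[6]='r', prepend. Next row=LF[6]=9
  step 8: row=9, L[9]='r', prepend. Next row=LF[9]=10
  step 9: row=10, L[10]='u', prepend. Next row=LF[10]=11
  step 10: row=11, L[11]='c', prepend. Next row=LF[11]=4
  step 11: row=4, L[4]='c', prepend. Next row=LF[4]=2
  step 12: row=2, L[2]='o', prepend. Next row=LF[2]=8
Reversed output: occurrence9$

Answer: occurrence9$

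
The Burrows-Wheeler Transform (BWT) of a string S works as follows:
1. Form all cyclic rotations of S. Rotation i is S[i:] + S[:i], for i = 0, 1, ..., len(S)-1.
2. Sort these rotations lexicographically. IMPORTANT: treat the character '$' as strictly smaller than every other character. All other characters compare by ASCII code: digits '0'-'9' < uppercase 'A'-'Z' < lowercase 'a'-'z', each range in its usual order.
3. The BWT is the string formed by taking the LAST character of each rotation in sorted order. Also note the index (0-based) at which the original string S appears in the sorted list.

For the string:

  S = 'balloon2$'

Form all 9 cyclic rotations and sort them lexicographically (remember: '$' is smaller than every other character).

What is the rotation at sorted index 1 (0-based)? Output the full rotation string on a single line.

Answer: 2$balloon

Derivation:
All 9 rotations (rotation i = S[i:]+S[:i]):
  rot[0] = balloon2$
  rot[1] = alloon2$b
  rot[2] = lloon2$ba
  rot[3] = loon2$bal
  rot[4] = oon2$ball
  rot[5] = on2$ballo
  rot[6] = n2$balloo
  rot[7] = 2$balloon
  rot[8] = $balloon2
Sorted (with $ < everything):
  sorted[0] = $balloon2
  sorted[1] = 2$balloon
  sorted[2] = alloon2$b
  sorted[3] = balloon2$
  sorted[4] = lloon2$ba
  sorted[5] = loon2$bal
  sorted[6] = n2$balloo
  sorted[7] = on2$ballo
  sorted[8] = oon2$ball
sorted[1] = 2$balloon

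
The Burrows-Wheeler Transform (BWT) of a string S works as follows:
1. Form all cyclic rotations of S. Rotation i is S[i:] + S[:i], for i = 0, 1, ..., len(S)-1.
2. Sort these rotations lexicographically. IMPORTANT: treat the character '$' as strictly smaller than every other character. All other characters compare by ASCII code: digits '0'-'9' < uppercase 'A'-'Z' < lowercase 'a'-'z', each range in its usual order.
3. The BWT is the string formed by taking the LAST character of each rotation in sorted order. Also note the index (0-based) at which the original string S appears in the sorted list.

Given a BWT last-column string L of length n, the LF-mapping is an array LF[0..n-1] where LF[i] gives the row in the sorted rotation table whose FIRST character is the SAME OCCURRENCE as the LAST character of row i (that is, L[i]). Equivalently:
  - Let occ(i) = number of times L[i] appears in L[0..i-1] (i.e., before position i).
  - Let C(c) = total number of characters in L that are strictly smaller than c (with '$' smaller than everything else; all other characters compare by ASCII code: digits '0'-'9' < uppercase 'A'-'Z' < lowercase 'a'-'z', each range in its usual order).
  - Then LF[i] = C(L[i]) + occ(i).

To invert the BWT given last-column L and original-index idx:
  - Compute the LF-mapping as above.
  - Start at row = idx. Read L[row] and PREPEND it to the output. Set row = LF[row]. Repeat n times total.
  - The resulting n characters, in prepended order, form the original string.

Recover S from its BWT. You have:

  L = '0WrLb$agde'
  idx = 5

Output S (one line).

LF mapping: 1 3 9 2 5 0 4 8 6 7
Walk LF starting at row 5, prepending L[row]:
  step 1: row=5, L[5]='$', prepend. Next row=LF[5]=0
  step 2: row=0, L[0]='0', prepend. Next row=LF[0]=1
  step 3: row=1, L[1]='W', prepend. Next row=LF[1]=3
  step 4: row=3, L[3]='L', prepend. Next row=LF[3]=2
  step 5: row=2, L[2]='r', prepend. Next row=LF[2]=9
  step 6: row=9, L[9]='e', prepend. Next row=LF[9]=7
  step 7: row=7, L[7]='g', prepend. Next row=LF[7]=8
  step 8: row=8, L[8]='d', prepend. Next row=LF[8]=6
  step 9: row=6, L[6]='a', prepend. Next row=LF[6]=4
  step 10: row=4, L[4]='b', prepend. Next row=LF[4]=5
Reversed output: badgerLW0$

Answer: badgerLW0$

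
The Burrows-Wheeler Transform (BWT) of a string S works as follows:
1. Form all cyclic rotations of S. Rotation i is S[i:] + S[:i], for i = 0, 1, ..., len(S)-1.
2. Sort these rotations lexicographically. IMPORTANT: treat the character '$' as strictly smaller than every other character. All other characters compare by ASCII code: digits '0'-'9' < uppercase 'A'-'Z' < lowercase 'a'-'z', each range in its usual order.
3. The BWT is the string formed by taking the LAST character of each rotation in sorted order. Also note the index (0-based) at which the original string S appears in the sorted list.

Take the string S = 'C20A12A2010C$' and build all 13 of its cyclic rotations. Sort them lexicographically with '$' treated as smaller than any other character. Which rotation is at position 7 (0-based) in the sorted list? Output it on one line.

All 13 rotations (rotation i = S[i:]+S[:i]):
  rot[0] = C20A12A2010C$
  rot[1] = 20A12A2010C$C
  rot[2] = 0A12A2010C$C2
  rot[3] = A12A2010C$C20
  rot[4] = 12A2010C$C20A
  rot[5] = 2A2010C$C20A1
  rot[6] = A2010C$C20A12
  rot[7] = 2010C$C20A12A
  rot[8] = 010C$C20A12A2
  rot[9] = 10C$C20A12A20
  rot[10] = 0C$C20A12A201
  rot[11] = C$C20A12A2010
  rot[12] = $C20A12A2010C
Sorted (with $ < everything):
  sorted[0] = $C20A12A2010C
  sorted[1] = 010C$C20A12A2
  sorted[2] = 0A12A2010C$C2
  sorted[3] = 0C$C20A12A201
  sorted[4] = 10C$C20A12A20
  sorted[5] = 12A2010C$C20A
  sorted[6] = 2010C$C20A12A
  sorted[7] = 20A12A2010C$C
  sorted[8] = 2A2010C$C20A1
  sorted[9] = A12A2010C$C20
  sorted[10] = A2010C$C20A12
  sorted[11] = C$C20A12A2010
  sorted[12] = C20A12A2010C$
sorted[7] = 20A12A2010C$C

Answer: 20A12A2010C$C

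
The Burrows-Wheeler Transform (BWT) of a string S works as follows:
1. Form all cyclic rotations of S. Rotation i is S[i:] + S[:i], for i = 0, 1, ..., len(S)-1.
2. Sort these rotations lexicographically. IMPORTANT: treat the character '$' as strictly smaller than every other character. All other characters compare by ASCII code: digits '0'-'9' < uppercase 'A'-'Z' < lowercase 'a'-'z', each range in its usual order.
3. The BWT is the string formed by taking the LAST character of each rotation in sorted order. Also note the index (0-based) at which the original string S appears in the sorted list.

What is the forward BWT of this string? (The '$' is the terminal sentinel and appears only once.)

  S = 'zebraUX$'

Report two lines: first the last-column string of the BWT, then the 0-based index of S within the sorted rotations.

All 8 rotations (rotation i = S[i:]+S[:i]):
  rot[0] = zebraUX$
  rot[1] = ebraUX$z
  rot[2] = braUX$ze
  rot[3] = raUX$zeb
  rot[4] = aUX$zebr
  rot[5] = UX$zebra
  rot[6] = X$zebraU
  rot[7] = $zebraUX
Sorted (with $ < everything):
  sorted[0] = $zebraUX  (last char: 'X')
  sorted[1] = UX$zebra  (last char: 'a')
  sorted[2] = X$zebraU  (last char: 'U')
  sorted[3] = aUX$zebr  (last char: 'r')
  sorted[4] = braUX$ze  (last char: 'e')
  sorted[5] = ebraUX$z  (last char: 'z')
  sorted[6] = raUX$zeb  (last char: 'b')
  sorted[7] = zebraUX$  (last char: '$')
Last column: XaUrezb$
Original string S is at sorted index 7

Answer: XaUrezb$
7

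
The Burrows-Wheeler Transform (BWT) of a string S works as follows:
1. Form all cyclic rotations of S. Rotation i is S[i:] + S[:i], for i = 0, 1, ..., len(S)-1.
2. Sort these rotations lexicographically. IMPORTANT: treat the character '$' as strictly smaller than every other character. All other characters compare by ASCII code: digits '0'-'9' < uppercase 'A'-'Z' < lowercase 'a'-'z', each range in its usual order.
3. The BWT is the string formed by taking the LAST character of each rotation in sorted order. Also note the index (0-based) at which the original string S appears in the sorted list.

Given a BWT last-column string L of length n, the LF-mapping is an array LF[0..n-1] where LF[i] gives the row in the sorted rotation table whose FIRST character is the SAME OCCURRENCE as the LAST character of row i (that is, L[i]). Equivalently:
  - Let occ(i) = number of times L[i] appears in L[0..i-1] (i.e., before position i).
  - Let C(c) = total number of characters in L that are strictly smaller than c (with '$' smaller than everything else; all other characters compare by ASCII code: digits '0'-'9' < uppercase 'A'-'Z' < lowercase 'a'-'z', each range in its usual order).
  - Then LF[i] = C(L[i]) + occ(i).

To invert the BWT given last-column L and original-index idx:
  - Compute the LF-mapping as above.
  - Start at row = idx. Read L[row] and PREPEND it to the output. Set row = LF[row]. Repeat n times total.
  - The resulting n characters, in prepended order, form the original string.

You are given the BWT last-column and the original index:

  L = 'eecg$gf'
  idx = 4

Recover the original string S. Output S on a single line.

Answer: fggece$

Derivation:
LF mapping: 2 3 1 5 0 6 4
Walk LF starting at row 4, prepending L[row]:
  step 1: row=4, L[4]='$', prepend. Next row=LF[4]=0
  step 2: row=0, L[0]='e', prepend. Next row=LF[0]=2
  step 3: row=2, L[2]='c', prepend. Next row=LF[2]=1
  step 4: row=1, L[1]='e', prepend. Next row=LF[1]=3
  step 5: row=3, L[3]='g', prepend. Next row=LF[3]=5
  step 6: row=5, L[5]='g', prepend. Next row=LF[5]=6
  step 7: row=6, L[6]='f', prepend. Next row=LF[6]=4
Reversed output: fggece$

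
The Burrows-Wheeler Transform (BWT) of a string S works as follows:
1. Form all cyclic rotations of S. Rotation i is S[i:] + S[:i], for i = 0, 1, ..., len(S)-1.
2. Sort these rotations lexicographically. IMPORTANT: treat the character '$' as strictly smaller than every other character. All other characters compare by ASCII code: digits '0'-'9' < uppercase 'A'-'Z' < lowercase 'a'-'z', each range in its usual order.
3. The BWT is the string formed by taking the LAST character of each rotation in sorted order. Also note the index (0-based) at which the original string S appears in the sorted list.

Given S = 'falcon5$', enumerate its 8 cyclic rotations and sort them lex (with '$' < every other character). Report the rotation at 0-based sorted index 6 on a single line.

All 8 rotations (rotation i = S[i:]+S[:i]):
  rot[0] = falcon5$
  rot[1] = alcon5$f
  rot[2] = lcon5$fa
  rot[3] = con5$fal
  rot[4] = on5$falc
  rot[5] = n5$falco
  rot[6] = 5$falcon
  rot[7] = $falcon5
Sorted (with $ < everything):
  sorted[0] = $falcon5
  sorted[1] = 5$falcon
  sorted[2] = alcon5$f
  sorted[3] = con5$fal
  sorted[4] = falcon5$
  sorted[5] = lcon5$fa
  sorted[6] = n5$falco
  sorted[7] = on5$falc
sorted[6] = n5$falco

Answer: n5$falco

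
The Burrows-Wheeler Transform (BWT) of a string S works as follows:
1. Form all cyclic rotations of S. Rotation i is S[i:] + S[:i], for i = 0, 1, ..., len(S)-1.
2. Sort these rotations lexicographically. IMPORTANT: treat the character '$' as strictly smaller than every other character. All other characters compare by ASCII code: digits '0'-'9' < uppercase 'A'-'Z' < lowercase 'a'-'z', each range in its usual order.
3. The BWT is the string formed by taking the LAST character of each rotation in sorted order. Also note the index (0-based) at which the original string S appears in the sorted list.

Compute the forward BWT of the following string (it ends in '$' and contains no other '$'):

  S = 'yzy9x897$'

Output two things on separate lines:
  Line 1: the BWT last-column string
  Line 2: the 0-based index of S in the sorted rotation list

All 9 rotations (rotation i = S[i:]+S[:i]):
  rot[0] = yzy9x897$
  rot[1] = zy9x897$y
  rot[2] = y9x897$yz
  rot[3] = 9x897$yzy
  rot[4] = x897$yzy9
  rot[5] = 897$yzy9x
  rot[6] = 97$yzy9x8
  rot[7] = 7$yzy9x89
  rot[8] = $yzy9x897
Sorted (with $ < everything):
  sorted[0] = $yzy9x897  (last char: '7')
  sorted[1] = 7$yzy9x89  (last char: '9')
  sorted[2] = 897$yzy9x  (last char: 'x')
  sorted[3] = 97$yzy9x8  (last char: '8')
  sorted[4] = 9x897$yzy  (last char: 'y')
  sorted[5] = x897$yzy9  (last char: '9')
  sorted[6] = y9x897$yz  (last char: 'z')
  sorted[7] = yzy9x897$  (last char: '$')
  sorted[8] = zy9x897$y  (last char: 'y')
Last column: 79x8y9z$y
Original string S is at sorted index 7

Answer: 79x8y9z$y
7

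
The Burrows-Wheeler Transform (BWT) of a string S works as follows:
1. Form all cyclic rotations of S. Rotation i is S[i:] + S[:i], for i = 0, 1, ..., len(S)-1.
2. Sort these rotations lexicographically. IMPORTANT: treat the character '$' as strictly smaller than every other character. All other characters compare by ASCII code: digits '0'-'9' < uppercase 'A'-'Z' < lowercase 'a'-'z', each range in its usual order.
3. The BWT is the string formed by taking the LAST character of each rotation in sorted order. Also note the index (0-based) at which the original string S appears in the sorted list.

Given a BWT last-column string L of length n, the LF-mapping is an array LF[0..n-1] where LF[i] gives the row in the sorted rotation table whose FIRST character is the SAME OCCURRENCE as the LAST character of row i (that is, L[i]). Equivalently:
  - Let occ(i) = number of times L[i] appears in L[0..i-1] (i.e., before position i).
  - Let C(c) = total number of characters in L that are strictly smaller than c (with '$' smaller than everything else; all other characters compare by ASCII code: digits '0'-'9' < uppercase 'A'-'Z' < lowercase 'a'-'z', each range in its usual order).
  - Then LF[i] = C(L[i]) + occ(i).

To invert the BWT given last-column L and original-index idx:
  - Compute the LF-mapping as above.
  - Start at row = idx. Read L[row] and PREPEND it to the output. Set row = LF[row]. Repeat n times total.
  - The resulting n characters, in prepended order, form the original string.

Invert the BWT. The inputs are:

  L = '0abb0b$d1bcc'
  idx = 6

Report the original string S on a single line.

Answer: b1bccdbb0a0$

Derivation:
LF mapping: 1 4 5 6 2 7 0 11 3 8 9 10
Walk LF starting at row 6, prepending L[row]:
  step 1: row=6, L[6]='$', prepend. Next row=LF[6]=0
  step 2: row=0, L[0]='0', prepend. Next row=LF[0]=1
  step 3: row=1, L[1]='a', prepend. Next row=LF[1]=4
  step 4: row=4, L[4]='0', prepend. Next row=LF[4]=2
  step 5: row=2, L[2]='b', prepend. Next row=LF[2]=5
  step 6: row=5, L[5]='b', prepend. Next row=LF[5]=7
  step 7: row=7, L[7]='d', prepend. Next row=LF[7]=11
  step 8: row=11, L[11]='c', prepend. Next row=LF[11]=10
  step 9: row=10, L[10]='c', prepend. Next row=LF[10]=9
  step 10: row=9, L[9]='b', prepend. Next row=LF[9]=8
  step 11: row=8, L[8]='1', prepend. Next row=LF[8]=3
  step 12: row=3, L[3]='b', prepend. Next row=LF[3]=6
Reversed output: b1bccdbb0a0$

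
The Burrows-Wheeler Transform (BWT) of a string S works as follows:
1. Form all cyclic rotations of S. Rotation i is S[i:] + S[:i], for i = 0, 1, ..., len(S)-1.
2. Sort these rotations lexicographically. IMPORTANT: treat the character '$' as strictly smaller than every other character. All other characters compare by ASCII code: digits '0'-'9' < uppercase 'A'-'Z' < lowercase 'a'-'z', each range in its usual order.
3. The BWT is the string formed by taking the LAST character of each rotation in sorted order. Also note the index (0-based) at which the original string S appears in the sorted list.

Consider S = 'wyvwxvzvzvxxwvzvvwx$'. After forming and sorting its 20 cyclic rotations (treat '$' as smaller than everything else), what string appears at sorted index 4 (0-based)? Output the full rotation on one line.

All 20 rotations (rotation i = S[i:]+S[:i]):
  rot[0] = wyvwxvzvzvxxwvzvvwx$
  rot[1] = yvwxvzvzvxxwvzvvwx$w
  rot[2] = vwxvzvzvxxwvzvvwx$wy
  rot[3] = wxvzvzvxxwvzvvwx$wyv
  rot[4] = xvzvzvxxwvzvvwx$wyvw
  rot[5] = vzvzvxxwvzvvwx$wyvwx
  rot[6] = zvzvxxwvzvvwx$wyvwxv
  rot[7] = vzvxxwvzvvwx$wyvwxvz
  rot[8] = zvxxwvzvvwx$wyvwxvzv
  rot[9] = vxxwvzvvwx$wyvwxvzvz
  rot[10] = xxwvzvvwx$wyvwxvzvzv
  rot[11] = xwvzvvwx$wyvwxvzvzvx
  rot[12] = wvzvvwx$wyvwxvzvzvxx
  rot[13] = vzvvwx$wyvwxvzvzvxxw
  rot[14] = zvvwx$wyvwxvzvzvxxwv
  rot[15] = vvwx$wyvwxvzvzvxxwvz
  rot[16] = vwx$wyvwxvzvzvxxwvzv
  rot[17] = wx$wyvwxvzvzvxxwvzvv
  rot[18] = x$wyvwxvzvzvxxwvzvvw
  rot[19] = $wyvwxvzvzvxxwvzvvwx
Sorted (with $ < everything):
  sorted[0] = $wyvwxvzvzvxxwvzvvwx
  sorted[1] = vvwx$wyvwxvzvzvxxwvz
  sorted[2] = vwx$wyvwxvzvzvxxwvzv
  sorted[3] = vwxvzvzvxxwvzvvwx$wy
  sorted[4] = vxxwvzvvwx$wyvwxvzvz
  sorted[5] = vzvvwx$wyvwxvzvzvxxw
  sorted[6] = vzvxxwvzvvwx$wyvwxvz
  sorted[7] = vzvzvxxwvzvvwx$wyvwx
  sorted[8] = wvzvvwx$wyvwxvzvzvxx
  sorted[9] = wx$wyvwxvzvzvxxwvzvv
  sorted[10] = wxvzvzvxxwvzvvwx$wyv
  sorted[11] = wyvwxvzvzvxxwvzvvwx$
  sorted[12] = x$wyvwxvzvzvxxwvzvvw
  sorted[13] = xvzvzvxxwvzvvwx$wyvw
  sorted[14] = xwvzvvwx$wyvwxvzvzvx
  sorted[15] = xxwvzvvwx$wyvwxvzvzv
  sorted[16] = yvwxvzvzvxxwvzvvwx$w
  sorted[17] = zvvwx$wyvwxvzvzvxxwv
  sorted[18] = zvxxwvzvvwx$wyvwxvzv
  sorted[19] = zvzvxxwvzvvwx$wyvwxv
sorted[4] = vxxwvzvvwx$wyvwxvzvz

Answer: vxxwvzvvwx$wyvwxvzvz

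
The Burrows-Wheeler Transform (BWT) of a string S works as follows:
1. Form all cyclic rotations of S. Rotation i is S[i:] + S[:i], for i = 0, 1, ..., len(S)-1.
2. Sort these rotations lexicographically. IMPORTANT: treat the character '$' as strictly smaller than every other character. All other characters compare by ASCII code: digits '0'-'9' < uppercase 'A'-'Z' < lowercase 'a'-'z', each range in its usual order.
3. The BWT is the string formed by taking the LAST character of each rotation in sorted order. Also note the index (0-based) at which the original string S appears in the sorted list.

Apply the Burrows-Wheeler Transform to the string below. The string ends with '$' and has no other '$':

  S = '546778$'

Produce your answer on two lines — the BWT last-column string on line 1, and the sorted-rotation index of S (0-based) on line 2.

Answer: 85$4677
2

Derivation:
All 7 rotations (rotation i = S[i:]+S[:i]):
  rot[0] = 546778$
  rot[1] = 46778$5
  rot[2] = 6778$54
  rot[3] = 778$546
  rot[4] = 78$5467
  rot[5] = 8$54677
  rot[6] = $546778
Sorted (with $ < everything):
  sorted[0] = $546778  (last char: '8')
  sorted[1] = 46778$5  (last char: '5')
  sorted[2] = 546778$  (last char: '$')
  sorted[3] = 6778$54  (last char: '4')
  sorted[4] = 778$546  (last char: '6')
  sorted[5] = 78$5467  (last char: '7')
  sorted[6] = 8$54677  (last char: '7')
Last column: 85$4677
Original string S is at sorted index 2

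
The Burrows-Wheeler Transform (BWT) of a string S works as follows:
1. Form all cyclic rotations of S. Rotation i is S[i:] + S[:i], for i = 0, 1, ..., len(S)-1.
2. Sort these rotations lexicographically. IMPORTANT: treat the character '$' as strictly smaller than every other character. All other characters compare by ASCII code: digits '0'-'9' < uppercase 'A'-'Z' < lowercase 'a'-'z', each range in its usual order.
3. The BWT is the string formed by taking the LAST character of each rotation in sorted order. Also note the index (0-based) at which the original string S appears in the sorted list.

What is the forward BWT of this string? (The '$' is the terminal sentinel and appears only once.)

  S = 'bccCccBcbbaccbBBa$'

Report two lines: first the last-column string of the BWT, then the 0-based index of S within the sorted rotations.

Answer: abBccBbcbc$cccBCba
10

Derivation:
All 18 rotations (rotation i = S[i:]+S[:i]):
  rot[0] = bccCccBcbbaccbBBa$
  rot[1] = ccCccBcbbaccbBBa$b
  rot[2] = cCccBcbbaccbBBa$bc
  rot[3] = CccBcbbaccbBBa$bcc
  rot[4] = ccBcbbaccbBBa$bccC
  rot[5] = cBcbbaccbBBa$bccCc
  rot[6] = BcbbaccbBBa$bccCcc
  rot[7] = cbbaccbBBa$bccCccB
  rot[8] = bbaccbBBa$bccCccBc
  rot[9] = baccbBBa$bccCccBcb
  rot[10] = accbBBa$bccCccBcbb
  rot[11] = ccbBBa$bccCccBcbba
  rot[12] = cbBBa$bccCccBcbbac
  rot[13] = bBBa$bccCccBcbbacc
  rot[14] = BBa$bccCccBcbbaccb
  rot[15] = Ba$bccCccBcbbaccbB
  rot[16] = a$bccCccBcbbaccbBB
  rot[17] = $bccCccBcbbaccbBBa
Sorted (with $ < everything):
  sorted[0] = $bccCccBcbbaccbBBa  (last char: 'a')
  sorted[1] = BBa$bccCccBcbbaccb  (last char: 'b')
  sorted[2] = Ba$bccCccBcbbaccbB  (last char: 'B')
  sorted[3] = BcbbaccbBBa$bccCcc  (last char: 'c')
  sorted[4] = CccBcbbaccbBBa$bcc  (last char: 'c')
  sorted[5] = a$bccCccBcbbaccbBB  (last char: 'B')
  sorted[6] = accbBBa$bccCccBcbb  (last char: 'b')
  sorted[7] = bBBa$bccCccBcbbacc  (last char: 'c')
  sorted[8] = baccbBBa$bccCccBcb  (last char: 'b')
  sorted[9] = bbaccbBBa$bccCccBc  (last char: 'c')
  sorted[10] = bccCccBcbbaccbBBa$  (last char: '$')
  sorted[11] = cBcbbaccbBBa$bccCc  (last char: 'c')
  sorted[12] = cCccBcbbaccbBBa$bc  (last char: 'c')
  sorted[13] = cbBBa$bccCccBcbbac  (last char: 'c')
  sorted[14] = cbbaccbBBa$bccCccB  (last char: 'B')
  sorted[15] = ccBcbbaccbBBa$bccC  (last char: 'C')
  sorted[16] = ccCccBcbbaccbBBa$b  (last char: 'b')
  sorted[17] = ccbBBa$bccCccBcbba  (last char: 'a')
Last column: abBccBbcbc$cccBCba
Original string S is at sorted index 10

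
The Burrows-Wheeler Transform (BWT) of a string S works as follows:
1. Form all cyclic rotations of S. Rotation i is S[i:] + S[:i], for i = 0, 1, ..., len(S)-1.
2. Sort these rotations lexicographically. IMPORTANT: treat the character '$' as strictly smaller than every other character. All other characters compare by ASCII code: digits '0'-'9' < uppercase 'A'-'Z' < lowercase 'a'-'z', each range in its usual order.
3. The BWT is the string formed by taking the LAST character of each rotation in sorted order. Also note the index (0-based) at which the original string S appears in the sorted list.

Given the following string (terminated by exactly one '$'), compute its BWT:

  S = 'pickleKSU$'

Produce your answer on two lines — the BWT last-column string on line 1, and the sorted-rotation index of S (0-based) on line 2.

Answer: UeKSilpck$
9

Derivation:
All 10 rotations (rotation i = S[i:]+S[:i]):
  rot[0] = pickleKSU$
  rot[1] = ickleKSU$p
  rot[2] = ckleKSU$pi
  rot[3] = kleKSU$pic
  rot[4] = leKSU$pick
  rot[5] = eKSU$pickl
  rot[6] = KSU$pickle
  rot[7] = SU$pickleK
  rot[8] = U$pickleKS
  rot[9] = $pickleKSU
Sorted (with $ < everything):
  sorted[0] = $pickleKSU  (last char: 'U')
  sorted[1] = KSU$pickle  (last char: 'e')
  sorted[2] = SU$pickleK  (last char: 'K')
  sorted[3] = U$pickleKS  (last char: 'S')
  sorted[4] = ckleKSU$pi  (last char: 'i')
  sorted[5] = eKSU$pickl  (last char: 'l')
  sorted[6] = ickleKSU$p  (last char: 'p')
  sorted[7] = kleKSU$pic  (last char: 'c')
  sorted[8] = leKSU$pick  (last char: 'k')
  sorted[9] = pickleKSU$  (last char: '$')
Last column: UeKSilpck$
Original string S is at sorted index 9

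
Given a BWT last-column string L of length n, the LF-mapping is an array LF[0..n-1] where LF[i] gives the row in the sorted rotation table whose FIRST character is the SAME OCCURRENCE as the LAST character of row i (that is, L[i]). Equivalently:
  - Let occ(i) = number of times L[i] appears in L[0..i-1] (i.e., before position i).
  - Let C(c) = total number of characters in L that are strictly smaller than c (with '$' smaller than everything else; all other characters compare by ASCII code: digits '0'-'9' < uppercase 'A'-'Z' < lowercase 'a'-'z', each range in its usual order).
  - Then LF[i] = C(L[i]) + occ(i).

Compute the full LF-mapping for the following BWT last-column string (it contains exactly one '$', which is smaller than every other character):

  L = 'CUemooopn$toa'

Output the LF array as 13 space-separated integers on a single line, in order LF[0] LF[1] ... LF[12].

Char counts: '$':1, 'C':1, 'U':1, 'a':1, 'e':1, 'm':1, 'n':1, 'o':4, 'p':1, 't':1
C (first-col start): C('$')=0, C('C')=1, C('U')=2, C('a')=3, C('e')=4, C('m')=5, C('n')=6, C('o')=7, C('p')=11, C('t')=12
L[0]='C': occ=0, LF[0]=C('C')+0=1+0=1
L[1]='U': occ=0, LF[1]=C('U')+0=2+0=2
L[2]='e': occ=0, LF[2]=C('e')+0=4+0=4
L[3]='m': occ=0, LF[3]=C('m')+0=5+0=5
L[4]='o': occ=0, LF[4]=C('o')+0=7+0=7
L[5]='o': occ=1, LF[5]=C('o')+1=7+1=8
L[6]='o': occ=2, LF[6]=C('o')+2=7+2=9
L[7]='p': occ=0, LF[7]=C('p')+0=11+0=11
L[8]='n': occ=0, LF[8]=C('n')+0=6+0=6
L[9]='$': occ=0, LF[9]=C('$')+0=0+0=0
L[10]='t': occ=0, LF[10]=C('t')+0=12+0=12
L[11]='o': occ=3, LF[11]=C('o')+3=7+3=10
L[12]='a': occ=0, LF[12]=C('a')+0=3+0=3

Answer: 1 2 4 5 7 8 9 11 6 0 12 10 3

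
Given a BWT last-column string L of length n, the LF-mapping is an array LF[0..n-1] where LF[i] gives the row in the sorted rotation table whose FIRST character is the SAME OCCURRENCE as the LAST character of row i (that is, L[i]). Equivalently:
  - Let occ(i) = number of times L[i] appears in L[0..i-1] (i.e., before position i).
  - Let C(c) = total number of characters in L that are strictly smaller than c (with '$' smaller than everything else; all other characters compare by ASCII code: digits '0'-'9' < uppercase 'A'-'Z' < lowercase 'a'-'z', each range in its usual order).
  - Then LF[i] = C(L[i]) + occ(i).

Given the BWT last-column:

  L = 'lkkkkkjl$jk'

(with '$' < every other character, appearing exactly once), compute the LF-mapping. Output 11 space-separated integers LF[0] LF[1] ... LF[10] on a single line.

Answer: 9 3 4 5 6 7 1 10 0 2 8

Derivation:
Char counts: '$':1, 'j':2, 'k':6, 'l':2
C (first-col start): C('$')=0, C('j')=1, C('k')=3, C('l')=9
L[0]='l': occ=0, LF[0]=C('l')+0=9+0=9
L[1]='k': occ=0, LF[1]=C('k')+0=3+0=3
L[2]='k': occ=1, LF[2]=C('k')+1=3+1=4
L[3]='k': occ=2, LF[3]=C('k')+2=3+2=5
L[4]='k': occ=3, LF[4]=C('k')+3=3+3=6
L[5]='k': occ=4, LF[5]=C('k')+4=3+4=7
L[6]='j': occ=0, LF[6]=C('j')+0=1+0=1
L[7]='l': occ=1, LF[7]=C('l')+1=9+1=10
L[8]='$': occ=0, LF[8]=C('$')+0=0+0=0
L[9]='j': occ=1, LF[9]=C('j')+1=1+1=2
L[10]='k': occ=5, LF[10]=C('k')+5=3+5=8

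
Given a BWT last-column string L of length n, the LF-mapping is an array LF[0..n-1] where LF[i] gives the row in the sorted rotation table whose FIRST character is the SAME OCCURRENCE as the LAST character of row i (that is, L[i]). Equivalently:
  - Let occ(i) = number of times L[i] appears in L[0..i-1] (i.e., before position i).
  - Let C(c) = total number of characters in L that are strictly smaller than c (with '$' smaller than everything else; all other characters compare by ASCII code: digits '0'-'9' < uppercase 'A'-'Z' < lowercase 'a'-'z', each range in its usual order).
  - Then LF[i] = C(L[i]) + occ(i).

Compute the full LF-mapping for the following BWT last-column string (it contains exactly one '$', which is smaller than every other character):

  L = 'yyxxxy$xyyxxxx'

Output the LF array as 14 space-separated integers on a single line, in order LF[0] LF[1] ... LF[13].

Char counts: '$':1, 'x':8, 'y':5
C (first-col start): C('$')=0, C('x')=1, C('y')=9
L[0]='y': occ=0, LF[0]=C('y')+0=9+0=9
L[1]='y': occ=1, LF[1]=C('y')+1=9+1=10
L[2]='x': occ=0, LF[2]=C('x')+0=1+0=1
L[3]='x': occ=1, LF[3]=C('x')+1=1+1=2
L[4]='x': occ=2, LF[4]=C('x')+2=1+2=3
L[5]='y': occ=2, LF[5]=C('y')+2=9+2=11
L[6]='$': occ=0, LF[6]=C('$')+0=0+0=0
L[7]='x': occ=3, LF[7]=C('x')+3=1+3=4
L[8]='y': occ=3, LF[8]=C('y')+3=9+3=12
L[9]='y': occ=4, LF[9]=C('y')+4=9+4=13
L[10]='x': occ=4, LF[10]=C('x')+4=1+4=5
L[11]='x': occ=5, LF[11]=C('x')+5=1+5=6
L[12]='x': occ=6, LF[12]=C('x')+6=1+6=7
L[13]='x': occ=7, LF[13]=C('x')+7=1+7=8

Answer: 9 10 1 2 3 11 0 4 12 13 5 6 7 8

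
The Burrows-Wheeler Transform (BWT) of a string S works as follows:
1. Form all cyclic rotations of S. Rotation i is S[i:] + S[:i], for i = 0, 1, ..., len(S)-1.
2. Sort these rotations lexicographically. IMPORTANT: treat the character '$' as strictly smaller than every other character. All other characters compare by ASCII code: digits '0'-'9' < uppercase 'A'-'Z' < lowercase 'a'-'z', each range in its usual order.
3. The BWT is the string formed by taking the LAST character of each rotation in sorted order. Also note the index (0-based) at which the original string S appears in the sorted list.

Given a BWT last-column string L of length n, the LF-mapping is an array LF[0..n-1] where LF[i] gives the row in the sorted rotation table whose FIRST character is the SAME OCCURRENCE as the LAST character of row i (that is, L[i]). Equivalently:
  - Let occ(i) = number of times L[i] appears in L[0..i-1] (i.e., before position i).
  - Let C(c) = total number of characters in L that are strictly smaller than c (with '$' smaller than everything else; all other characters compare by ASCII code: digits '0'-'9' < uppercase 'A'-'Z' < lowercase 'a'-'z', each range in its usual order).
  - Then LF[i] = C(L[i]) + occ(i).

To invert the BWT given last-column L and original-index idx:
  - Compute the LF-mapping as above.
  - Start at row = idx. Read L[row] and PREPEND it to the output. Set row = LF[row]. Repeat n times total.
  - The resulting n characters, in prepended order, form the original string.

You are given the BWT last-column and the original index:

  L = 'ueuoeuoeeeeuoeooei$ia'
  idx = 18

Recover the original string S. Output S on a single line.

LF mapping: 17 2 18 12 3 19 13 4 5 6 7 20 14 8 15 16 9 10 0 11 1
Walk LF starting at row 18, prepending L[row]:
  step 1: row=18, L[18]='$', prepend. Next row=LF[18]=0
  step 2: row=0, L[0]='u', prepend. Next row=LF[0]=17
  step 3: row=17, L[17]='i', prepend. Next row=LF[17]=10
  step 4: row=10, L[10]='e', prepend. Next row=LF[10]=7
  step 5: row=7, L[7]='e', prepend. Next row=LF[7]=4
  step 6: row=4, L[4]='e', prepend. Next row=LF[4]=3
  step 7: row=3, L[3]='o', prepend. Next row=LF[3]=12
  step 8: row=12, L[12]='o', prepend. Next row=LF[12]=14
  step 9: row=14, L[14]='o', prepend. Next row=LF[14]=15
  step 10: row=15, L[15]='o', prepend. Next row=LF[15]=16
  step 11: row=16, L[16]='e', prepend. Next row=LF[16]=9
  step 12: row=9, L[9]='e', prepend. Next row=LF[9]=6
  step 13: row=6, L[6]='o', prepend. Next row=LF[6]=13
  step 14: row=13, L[13]='e', prepend. Next row=LF[13]=8
  step 15: row=8, L[8]='e', prepend. Next row=LF[8]=5
  step 16: row=5, L[5]='u', prepend. Next row=LF[5]=19
  step 17: row=19, L[19]='i', prepend. Next row=LF[19]=11
  step 18: row=11, L[11]='u', prepend. Next row=LF[11]=20
  step 19: row=20, L[20]='a', prepend. Next row=LF[20]=1
  step 20: row=1, L[1]='e', prepend. Next row=LF[1]=2
  step 21: row=2, L[2]='u', prepend. Next row=LF[2]=18
Reversed output: ueauiueeoeeooooeeeiu$

Answer: ueauiueeoeeooooeeeiu$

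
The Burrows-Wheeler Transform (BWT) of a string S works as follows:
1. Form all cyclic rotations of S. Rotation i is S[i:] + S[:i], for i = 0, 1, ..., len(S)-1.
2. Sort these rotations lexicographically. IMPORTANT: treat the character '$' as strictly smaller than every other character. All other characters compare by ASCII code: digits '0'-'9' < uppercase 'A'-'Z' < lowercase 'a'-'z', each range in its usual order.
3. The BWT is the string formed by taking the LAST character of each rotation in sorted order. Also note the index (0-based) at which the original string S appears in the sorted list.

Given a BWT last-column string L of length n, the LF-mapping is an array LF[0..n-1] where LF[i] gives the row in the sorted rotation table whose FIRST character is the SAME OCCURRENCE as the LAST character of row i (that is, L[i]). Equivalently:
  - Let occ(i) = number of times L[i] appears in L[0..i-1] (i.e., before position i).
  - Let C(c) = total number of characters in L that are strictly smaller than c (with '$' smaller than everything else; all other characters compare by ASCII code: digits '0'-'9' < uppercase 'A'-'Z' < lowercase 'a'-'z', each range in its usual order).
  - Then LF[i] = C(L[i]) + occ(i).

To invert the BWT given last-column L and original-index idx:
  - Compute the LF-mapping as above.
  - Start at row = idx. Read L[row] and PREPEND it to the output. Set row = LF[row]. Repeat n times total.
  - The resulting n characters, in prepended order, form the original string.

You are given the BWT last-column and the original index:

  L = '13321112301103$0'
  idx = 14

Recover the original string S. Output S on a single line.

Answer: 312033030121111$

Derivation:
LF mapping: 4 12 13 10 5 6 7 11 14 1 8 9 2 15 0 3
Walk LF starting at row 14, prepending L[row]:
  step 1: row=14, L[14]='$', prepend. Next row=LF[14]=0
  step 2: row=0, L[0]='1', prepend. Next row=LF[0]=4
  step 3: row=4, L[4]='1', prepend. Next row=LF[4]=5
  step 4: row=5, L[5]='1', prepend. Next row=LF[5]=6
  step 5: row=6, L[6]='1', prepend. Next row=LF[6]=7
  step 6: row=7, L[7]='2', prepend. Next row=LF[7]=11
  step 7: row=11, L[11]='1', prepend. Next row=LF[11]=9
  step 8: row=9, L[9]='0', prepend. Next row=LF[9]=1
  step 9: row=1, L[1]='3', prepend. Next row=LF[1]=12
  step 10: row=12, L[12]='0', prepend. Next row=LF[12]=2
  step 11: row=2, L[2]='3', prepend. Next row=LF[2]=13
  step 12: row=13, L[13]='3', prepend. Next row=LF[13]=15
  step 13: row=15, L[15]='0', prepend. Next row=LF[15]=3
  step 14: row=3, L[3]='2', prepend. Next row=LF[3]=10
  step 15: row=10, L[10]='1', prepend. Next row=LF[10]=8
  step 16: row=8, L[8]='3', prepend. Next row=LF[8]=14
Reversed output: 312033030121111$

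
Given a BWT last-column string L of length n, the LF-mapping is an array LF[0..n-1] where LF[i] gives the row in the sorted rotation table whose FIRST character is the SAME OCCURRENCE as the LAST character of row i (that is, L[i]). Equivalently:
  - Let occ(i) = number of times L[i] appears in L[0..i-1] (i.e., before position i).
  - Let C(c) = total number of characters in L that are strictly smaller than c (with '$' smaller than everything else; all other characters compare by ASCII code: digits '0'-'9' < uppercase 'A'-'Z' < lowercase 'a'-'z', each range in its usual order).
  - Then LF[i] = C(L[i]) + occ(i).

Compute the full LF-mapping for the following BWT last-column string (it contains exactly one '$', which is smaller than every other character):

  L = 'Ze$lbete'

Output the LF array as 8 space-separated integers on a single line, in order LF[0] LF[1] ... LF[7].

Answer: 1 3 0 6 2 4 7 5

Derivation:
Char counts: '$':1, 'Z':1, 'b':1, 'e':3, 'l':1, 't':1
C (first-col start): C('$')=0, C('Z')=1, C('b')=2, C('e')=3, C('l')=6, C('t')=7
L[0]='Z': occ=0, LF[0]=C('Z')+0=1+0=1
L[1]='e': occ=0, LF[1]=C('e')+0=3+0=3
L[2]='$': occ=0, LF[2]=C('$')+0=0+0=0
L[3]='l': occ=0, LF[3]=C('l')+0=6+0=6
L[4]='b': occ=0, LF[4]=C('b')+0=2+0=2
L[5]='e': occ=1, LF[5]=C('e')+1=3+1=4
L[6]='t': occ=0, LF[6]=C('t')+0=7+0=7
L[7]='e': occ=2, LF[7]=C('e')+2=3+2=5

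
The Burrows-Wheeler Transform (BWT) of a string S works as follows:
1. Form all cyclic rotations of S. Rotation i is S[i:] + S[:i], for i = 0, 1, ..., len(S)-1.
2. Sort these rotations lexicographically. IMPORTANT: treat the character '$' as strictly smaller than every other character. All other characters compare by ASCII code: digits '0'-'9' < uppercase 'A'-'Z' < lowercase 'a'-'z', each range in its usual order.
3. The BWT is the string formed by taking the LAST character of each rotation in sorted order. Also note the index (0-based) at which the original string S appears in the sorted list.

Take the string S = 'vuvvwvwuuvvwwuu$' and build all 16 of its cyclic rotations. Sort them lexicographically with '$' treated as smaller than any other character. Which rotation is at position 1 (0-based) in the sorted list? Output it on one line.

All 16 rotations (rotation i = S[i:]+S[:i]):
  rot[0] = vuvvwvwuuvvwwuu$
  rot[1] = uvvwvwuuvvwwuu$v
  rot[2] = vvwvwuuvvwwuu$vu
  rot[3] = vwvwuuvvwwuu$vuv
  rot[4] = wvwuuvvwwuu$vuvv
  rot[5] = vwuuvvwwuu$vuvvw
  rot[6] = wuuvvwwuu$vuvvwv
  rot[7] = uuvvwwuu$vuvvwvw
  rot[8] = uvvwwuu$vuvvwvwu
  rot[9] = vvwwuu$vuvvwvwuu
  rot[10] = vwwuu$vuvvwvwuuv
  rot[11] = wwuu$vuvvwvwuuvv
  rot[12] = wuu$vuvvwvwuuvvw
  rot[13] = uu$vuvvwvwuuvvww
  rot[14] = u$vuvvwvwuuvvwwu
  rot[15] = $vuvvwvwuuvvwwuu
Sorted (with $ < everything):
  sorted[0] = $vuvvwvwuuvvwwuu
  sorted[1] = u$vuvvwvwuuvvwwu
  sorted[2] = uu$vuvvwvwuuvvww
  sorted[3] = uuvvwwuu$vuvvwvw
  sorted[4] = uvvwvwuuvvwwuu$v
  sorted[5] = uvvwwuu$vuvvwvwu
  sorted[6] = vuvvwvwuuvvwwuu$
  sorted[7] = vvwvwuuvvwwuu$vu
  sorted[8] = vvwwuu$vuvvwvwuu
  sorted[9] = vwuuvvwwuu$vuvvw
  sorted[10] = vwvwuuvvwwuu$vuv
  sorted[11] = vwwuu$vuvvwvwuuv
  sorted[12] = wuu$vuvvwvwuuvvw
  sorted[13] = wuuvvwwuu$vuvvwv
  sorted[14] = wvwuuvvwwuu$vuvv
  sorted[15] = wwuu$vuvvwvwuuvv
sorted[1] = u$vuvvwvwuuvvwwu

Answer: u$vuvvwvwuuvvwwu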